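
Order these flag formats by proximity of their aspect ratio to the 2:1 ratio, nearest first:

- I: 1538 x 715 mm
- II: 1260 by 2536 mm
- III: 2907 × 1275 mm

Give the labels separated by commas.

I: 1538/715 ≈ 2.151 → |2.151 − 2.000| = 0.151
II: 2536/1260 ≈ 2.013 → |2.013 − 2.000| = 0.013
III: 2907/1275 ≈ 2.280 → |2.280 − 2.000| = 0.280

II, I, III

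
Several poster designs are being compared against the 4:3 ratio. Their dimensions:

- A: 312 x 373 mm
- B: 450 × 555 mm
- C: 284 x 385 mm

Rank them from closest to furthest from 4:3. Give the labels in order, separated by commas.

A: 373/312 ≈ 1.196 → |1.196 − 1.333| = 0.137
B: 555/450 ≈ 1.233 → |1.233 − 1.333| = 0.100
C: 385/284 ≈ 1.356 → |1.356 − 1.333| = 0.023

C, B, A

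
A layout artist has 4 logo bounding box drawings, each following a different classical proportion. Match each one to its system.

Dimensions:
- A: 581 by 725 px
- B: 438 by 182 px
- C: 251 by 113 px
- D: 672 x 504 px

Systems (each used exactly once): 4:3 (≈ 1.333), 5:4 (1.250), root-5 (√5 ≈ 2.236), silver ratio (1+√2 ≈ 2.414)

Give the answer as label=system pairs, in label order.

A=5:4, B=silver ratio, C=root-5, D=4:3

A = 725/581 ≈ 1.248 → 5:4 (1.250)
B = 438/182 ≈ 2.407 → silver ratio (2.414)
C = 251/113 ≈ 2.221 → root-5 (2.236)
D = 672/504 ≈ 1.333 → 4:3 (1.333)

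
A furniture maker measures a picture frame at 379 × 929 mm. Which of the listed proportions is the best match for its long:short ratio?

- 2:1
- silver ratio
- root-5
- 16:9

Ratio = 929 / 379 ≈ 2.451.
Distances: 2:1 2.000 (Δ 0.451); silver ratio 2.414 (Δ 0.037); root-5 2.236 (Δ 0.215); 16:9 1.778 (Δ 0.673).

silver ratio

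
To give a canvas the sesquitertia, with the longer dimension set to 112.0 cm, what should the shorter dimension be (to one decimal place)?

4:3 ≈ 1.33333.
Shorter side = 112.0 ÷ 1.33333 ≈ 84.000 → 84.0 cm.

84.0 cm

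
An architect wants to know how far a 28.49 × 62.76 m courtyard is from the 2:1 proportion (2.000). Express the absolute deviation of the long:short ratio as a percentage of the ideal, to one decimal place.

10.1%

Ratio = 62.76 / 28.49 ≈ 2.2029.
Ideal 2:1 = 2.0000. |2.2029 − 2.0000| / 2.0000 ≈ 10.15% → 10.1%.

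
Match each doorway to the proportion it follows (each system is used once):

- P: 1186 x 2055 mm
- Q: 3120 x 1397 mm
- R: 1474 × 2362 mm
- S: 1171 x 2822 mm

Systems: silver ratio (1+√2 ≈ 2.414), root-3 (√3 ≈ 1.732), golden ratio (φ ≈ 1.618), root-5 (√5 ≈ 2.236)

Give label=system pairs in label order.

P=root-3, Q=root-5, R=golden ratio, S=silver ratio

Ratios: P ≈ 1.733; Q ≈ 2.233; R ≈ 1.602; S ≈ 2.410.
Targets: silver ratio ≈ 2.414; root-3 ≈ 1.732; golden ratio ≈ 1.618; root-5 ≈ 2.236.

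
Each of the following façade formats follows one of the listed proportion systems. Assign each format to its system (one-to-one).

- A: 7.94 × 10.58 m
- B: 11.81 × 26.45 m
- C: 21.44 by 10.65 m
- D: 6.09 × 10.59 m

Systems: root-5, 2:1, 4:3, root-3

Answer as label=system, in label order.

A = 10.58/7.94 ≈ 1.332 → 4:3 (1.333)
B = 26.45/11.81 ≈ 2.240 → root-5 (2.236)
C = 21.44/10.65 ≈ 2.013 → 2:1 (2.000)
D = 10.59/6.09 ≈ 1.739 → root-3 (1.732)

A=4:3, B=root-5, C=2:1, D=root-3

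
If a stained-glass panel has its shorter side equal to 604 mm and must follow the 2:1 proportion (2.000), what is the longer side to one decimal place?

2:1 = 2.00000.
Longer side = 604 × 2.00000 ≈ 1208.000 → 1208.0 mm.

1208.0 mm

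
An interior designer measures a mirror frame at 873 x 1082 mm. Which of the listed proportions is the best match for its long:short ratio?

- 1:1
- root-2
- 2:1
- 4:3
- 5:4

1082/873 ≈ 1.239. Nearest candidates are 5:4 (1.250, off by 0.011) and 4:3 (1.333, off by 0.094).

5:4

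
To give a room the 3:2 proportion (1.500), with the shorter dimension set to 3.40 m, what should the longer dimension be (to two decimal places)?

5.10 m

3:2 = 1.50000.
Longer side = 3.40 × 1.50000 ≈ 5.1000 → 5.10 m.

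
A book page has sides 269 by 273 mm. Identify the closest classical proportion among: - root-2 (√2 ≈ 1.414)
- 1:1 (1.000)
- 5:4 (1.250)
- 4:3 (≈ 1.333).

Ratio = 273 / 269 ≈ 1.015.
Distances: root-2 1.414 (Δ 0.399); 1:1 1.000 (Δ 0.015); 5:4 1.250 (Δ 0.235); 4:3 1.333 (Δ 0.318).

1:1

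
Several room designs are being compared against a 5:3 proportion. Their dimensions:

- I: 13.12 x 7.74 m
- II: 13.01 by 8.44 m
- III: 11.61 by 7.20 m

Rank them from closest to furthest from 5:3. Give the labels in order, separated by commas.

I: 13.12/7.74 ≈ 1.695 → |1.695 − 1.667| = 0.028
II: 13.01/8.44 ≈ 1.541 → |1.541 − 1.667| = 0.126
III: 11.61/7.20 ≈ 1.612 → |1.612 − 1.667| = 0.055

I, III, II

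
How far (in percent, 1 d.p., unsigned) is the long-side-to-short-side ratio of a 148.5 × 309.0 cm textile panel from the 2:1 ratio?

4.0%

Ratio = 309.0 / 148.5 ≈ 2.0808.
Ideal 2:1 = 2.0000. |2.0808 − 2.0000| / 2.0000 ≈ 4.04% → 4.0%.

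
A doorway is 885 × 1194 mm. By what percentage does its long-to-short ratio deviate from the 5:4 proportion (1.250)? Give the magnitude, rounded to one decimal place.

7.9%

Ratio = 1194 / 885 ≈ 1.3492.
Ideal 5:4 = 1.2500. |1.3492 − 1.2500| / 1.2500 ≈ 7.94% → 7.9%.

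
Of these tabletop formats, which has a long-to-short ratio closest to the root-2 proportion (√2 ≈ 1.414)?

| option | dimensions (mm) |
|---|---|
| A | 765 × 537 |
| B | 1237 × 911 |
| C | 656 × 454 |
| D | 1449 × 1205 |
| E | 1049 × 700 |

A

Target root-2 ≈ 1.414.
A: 1.425 (Δ0.011)  B: 1.358 (Δ0.056)  C: 1.445 (Δ0.031)  D: 1.202 (Δ0.212)  E: 1.499 (Δ0.085)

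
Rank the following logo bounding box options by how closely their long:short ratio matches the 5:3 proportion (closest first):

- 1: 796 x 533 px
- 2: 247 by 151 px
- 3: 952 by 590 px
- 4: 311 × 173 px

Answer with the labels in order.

2, 3, 4, 1

Ratios: 1 = 796 / 533 ≈ 1.493; 2 = 247 / 151 ≈ 1.636; 3 = 952 / 590 ≈ 1.614; 4 = 311 / 173 ≈ 1.798.
|Δ from 1.667|: 1 0.174; 2 0.031; 3 0.053; 4 0.131.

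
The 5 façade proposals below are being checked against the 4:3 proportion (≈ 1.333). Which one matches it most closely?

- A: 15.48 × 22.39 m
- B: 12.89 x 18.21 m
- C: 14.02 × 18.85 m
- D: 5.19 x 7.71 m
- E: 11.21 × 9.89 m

C

Ratios (long/short): A ≈ 1.446; B ≈ 1.413; C ≈ 1.345; D ≈ 1.486; E ≈ 1.133.
4:3 ≈ 1.333; option C is nearest (Δ 0.012).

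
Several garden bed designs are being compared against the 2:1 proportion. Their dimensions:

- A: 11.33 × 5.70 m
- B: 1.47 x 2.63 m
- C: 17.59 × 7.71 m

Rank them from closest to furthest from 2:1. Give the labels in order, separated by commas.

Ratios: A = 11.33 / 5.70 ≈ 1.988; B = 2.63 / 1.47 ≈ 1.789; C = 17.59 / 7.71 ≈ 2.281.
|Δ from 2.000|: A 0.012; B 0.211; C 0.281.

A, B, C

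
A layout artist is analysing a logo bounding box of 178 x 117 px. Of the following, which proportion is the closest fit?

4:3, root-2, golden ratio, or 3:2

3:2

178/117 ≈ 1.521. Nearest candidates are 3:2 (1.500, off by 0.021) and golden ratio (1.618, off by 0.097).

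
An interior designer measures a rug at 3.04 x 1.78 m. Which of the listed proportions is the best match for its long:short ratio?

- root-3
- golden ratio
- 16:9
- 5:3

root-3

3.04/1.78 ≈ 1.708. Nearest candidates are root-3 (1.732, off by 0.024) and 5:3 (1.667, off by 0.041).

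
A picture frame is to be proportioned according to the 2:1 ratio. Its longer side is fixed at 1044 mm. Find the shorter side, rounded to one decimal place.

2:1 = 2.00000.
Shorter side = 1044 ÷ 2.00000 ≈ 522.000 → 522.0 mm.

522.0 mm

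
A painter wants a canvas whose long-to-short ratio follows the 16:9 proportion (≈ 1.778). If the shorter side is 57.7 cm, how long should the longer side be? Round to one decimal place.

16:9 ≈ 1.77778.
Longer side = 57.7 × 1.77778 ≈ 102.578 → 102.6 cm.

102.6 cm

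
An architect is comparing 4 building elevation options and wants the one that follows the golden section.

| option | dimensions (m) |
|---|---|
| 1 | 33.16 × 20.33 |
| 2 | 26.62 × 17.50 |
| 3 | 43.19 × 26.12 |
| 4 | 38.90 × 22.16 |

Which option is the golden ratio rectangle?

1

Target golden ratio ≈ 1.618.
1: 1.631 (Δ0.013)  2: 1.521 (Δ0.097)  3: 1.654 (Δ0.036)  4: 1.755 (Δ0.137)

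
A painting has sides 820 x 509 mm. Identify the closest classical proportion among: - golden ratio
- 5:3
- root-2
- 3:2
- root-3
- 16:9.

golden ratio

Ratio = 820 / 509 ≈ 1.611.
Distances: golden ratio 1.618 (Δ 0.007); 5:3 1.667 (Δ 0.056); root-2 1.414 (Δ 0.197); 3:2 1.500 (Δ 0.111); root-3 1.732 (Δ 0.121); 16:9 1.778 (Δ 0.167).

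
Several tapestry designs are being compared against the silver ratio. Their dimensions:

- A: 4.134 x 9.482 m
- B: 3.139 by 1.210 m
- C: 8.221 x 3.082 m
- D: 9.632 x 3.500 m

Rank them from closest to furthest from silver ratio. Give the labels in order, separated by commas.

A, B, C, D

Ratios: A = 9.482 / 4.134 ≈ 2.294; B = 3.139 / 1.210 ≈ 2.594; C = 8.221 / 3.082 ≈ 2.667; D = 9.632 / 3.500 ≈ 2.752.
|Δ from 2.414|: A 0.120; B 0.180; C 0.253; D 0.338.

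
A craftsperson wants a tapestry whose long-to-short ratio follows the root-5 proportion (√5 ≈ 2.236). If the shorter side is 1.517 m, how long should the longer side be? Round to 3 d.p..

root-5 ≈ 2.23607.
Longer side = 1.517 × 2.23607 ≈ 3.39212 → 3.392 m.

3.392 m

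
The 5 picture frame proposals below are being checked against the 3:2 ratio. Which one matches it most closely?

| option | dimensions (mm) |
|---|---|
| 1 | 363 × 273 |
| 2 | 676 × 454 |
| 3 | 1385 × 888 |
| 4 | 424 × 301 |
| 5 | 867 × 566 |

Ratios (long/short): 1 ≈ 1.330; 2 ≈ 1.489; 3 ≈ 1.560; 4 ≈ 1.409; 5 ≈ 1.532.
3:2 ≈ 1.500; option 2 is nearest (Δ 0.011).

2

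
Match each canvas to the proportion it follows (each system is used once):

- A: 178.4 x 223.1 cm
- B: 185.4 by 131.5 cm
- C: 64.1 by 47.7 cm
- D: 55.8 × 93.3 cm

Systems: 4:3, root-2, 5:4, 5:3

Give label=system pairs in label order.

Ratios: A ≈ 1.251; B ≈ 1.410; C ≈ 1.344; D ≈ 1.672.
Targets: 4:3 ≈ 1.333; root-2 ≈ 1.414; 5:4 ≈ 1.250; 5:3 ≈ 1.667.

A=5:4, B=root-2, C=4:3, D=5:3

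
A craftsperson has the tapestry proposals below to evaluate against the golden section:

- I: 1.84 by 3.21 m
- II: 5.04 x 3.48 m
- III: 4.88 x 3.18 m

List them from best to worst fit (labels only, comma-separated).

III, I, II

I: 3.21/1.84 ≈ 1.745 → |1.745 − 1.618| = 0.127
II: 5.04/3.48 ≈ 1.448 → |1.448 − 1.618| = 0.170
III: 4.88/3.18 ≈ 1.535 → |1.535 − 1.618| = 0.083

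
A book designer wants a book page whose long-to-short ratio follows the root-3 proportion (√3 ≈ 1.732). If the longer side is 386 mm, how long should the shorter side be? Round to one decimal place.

root-3 ≈ 1.73205.
Shorter side = 386 ÷ 1.73205 ≈ 222.857 → 222.9 mm.

222.9 mm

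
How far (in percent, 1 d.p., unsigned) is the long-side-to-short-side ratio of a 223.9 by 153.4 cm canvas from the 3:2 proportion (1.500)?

2.7%

Ratio = 223.9 / 153.4 ≈ 1.4596.
Ideal 3:2 = 1.5000. |1.4596 − 1.5000| / 1.5000 ≈ 2.69% → 2.7%.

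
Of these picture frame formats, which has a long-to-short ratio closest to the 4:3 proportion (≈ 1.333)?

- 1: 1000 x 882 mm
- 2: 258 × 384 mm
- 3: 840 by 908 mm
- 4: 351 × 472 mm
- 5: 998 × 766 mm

Ratios (long/short): 1 ≈ 1.134; 2 ≈ 1.488; 3 ≈ 1.081; 4 ≈ 1.345; 5 ≈ 1.303.
4:3 ≈ 1.333; option 4 is nearest (Δ 0.012).

4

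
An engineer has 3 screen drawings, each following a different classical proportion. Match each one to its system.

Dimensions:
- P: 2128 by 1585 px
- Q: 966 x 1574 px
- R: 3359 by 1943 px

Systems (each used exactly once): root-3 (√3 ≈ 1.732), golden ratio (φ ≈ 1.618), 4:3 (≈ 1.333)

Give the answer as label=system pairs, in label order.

P=4:3, Q=golden ratio, R=root-3

P = 2128/1585 ≈ 1.343 → 4:3 (1.333)
Q = 1574/966 ≈ 1.629 → golden ratio (1.618)
R = 3359/1943 ≈ 1.729 → root-3 (1.732)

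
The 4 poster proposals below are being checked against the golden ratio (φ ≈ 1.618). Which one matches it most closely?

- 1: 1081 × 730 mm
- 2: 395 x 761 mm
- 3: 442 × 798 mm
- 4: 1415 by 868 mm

4

Target golden ratio ≈ 1.618.
1: 1.481 (Δ0.137)  2: 1.927 (Δ0.309)  3: 1.805 (Δ0.187)  4: 1.630 (Δ0.012)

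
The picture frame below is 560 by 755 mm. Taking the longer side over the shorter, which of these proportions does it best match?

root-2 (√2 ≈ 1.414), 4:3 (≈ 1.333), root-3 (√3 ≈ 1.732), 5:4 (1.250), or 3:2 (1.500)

Ratio = 755 / 560 ≈ 1.348.
Distances: root-2 1.414 (Δ 0.066); 4:3 1.333 (Δ 0.015); root-3 1.732 (Δ 0.384); 5:4 1.250 (Δ 0.098); 3:2 1.500 (Δ 0.152).

4:3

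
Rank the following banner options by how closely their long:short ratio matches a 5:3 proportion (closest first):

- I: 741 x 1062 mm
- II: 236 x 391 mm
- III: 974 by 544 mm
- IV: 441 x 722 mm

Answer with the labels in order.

I: 1062/741 ≈ 1.433 → |1.433 − 1.667| = 0.234
II: 391/236 ≈ 1.657 → |1.657 − 1.667| = 0.010
III: 974/544 ≈ 1.790 → |1.790 − 1.667| = 0.123
IV: 722/441 ≈ 1.637 → |1.637 − 1.667| = 0.030

II, IV, III, I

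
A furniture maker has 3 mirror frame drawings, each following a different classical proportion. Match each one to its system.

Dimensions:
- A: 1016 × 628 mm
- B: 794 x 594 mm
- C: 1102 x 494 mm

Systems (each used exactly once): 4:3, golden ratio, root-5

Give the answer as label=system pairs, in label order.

Ratios: A ≈ 1.618; B ≈ 1.337; C ≈ 2.231.
Targets: 4:3 ≈ 1.333; golden ratio ≈ 1.618; root-5 ≈ 2.236.

A=golden ratio, B=4:3, C=root-5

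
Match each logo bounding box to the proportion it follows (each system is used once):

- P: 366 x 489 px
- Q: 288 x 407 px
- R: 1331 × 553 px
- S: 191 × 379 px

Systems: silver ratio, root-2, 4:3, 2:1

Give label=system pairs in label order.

P = 489/366 ≈ 1.336 → 4:3 (1.333)
Q = 407/288 ≈ 1.413 → root-2 (1.414)
R = 1331/553 ≈ 2.407 → silver ratio (2.414)
S = 379/191 ≈ 1.984 → 2:1 (2.000)

P=4:3, Q=root-2, R=silver ratio, S=2:1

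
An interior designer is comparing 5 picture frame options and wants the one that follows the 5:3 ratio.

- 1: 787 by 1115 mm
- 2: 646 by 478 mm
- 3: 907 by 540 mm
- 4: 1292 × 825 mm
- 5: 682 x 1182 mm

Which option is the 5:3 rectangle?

Ratios (long/short): 1 ≈ 1.417; 2 ≈ 1.351; 3 ≈ 1.680; 4 ≈ 1.566; 5 ≈ 1.733.
5:3 ≈ 1.667; option 3 is nearest (Δ 0.013).

3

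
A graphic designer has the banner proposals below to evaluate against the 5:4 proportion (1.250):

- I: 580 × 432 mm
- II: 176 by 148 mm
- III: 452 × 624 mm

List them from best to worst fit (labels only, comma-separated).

II, I, III

Ratios: I = 580 / 432 ≈ 1.343; II = 176 / 148 ≈ 1.189; III = 624 / 452 ≈ 1.381.
|Δ from 1.250|: I 0.093; II 0.061; III 0.131.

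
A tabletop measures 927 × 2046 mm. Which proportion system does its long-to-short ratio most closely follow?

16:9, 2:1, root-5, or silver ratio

root-5

Ratio = 2046 / 927 ≈ 2.207.
Distances: 16:9 1.778 (Δ 0.429); 2:1 2.000 (Δ 0.207); root-5 2.236 (Δ 0.029); silver ratio 2.414 (Δ 0.207).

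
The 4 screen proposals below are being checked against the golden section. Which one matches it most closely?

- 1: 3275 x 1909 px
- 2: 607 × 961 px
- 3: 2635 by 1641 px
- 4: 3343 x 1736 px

Target golden ratio ≈ 1.618.
1: 1.716 (Δ0.098)  2: 1.583 (Δ0.035)  3: 1.606 (Δ0.012)  4: 1.926 (Δ0.308)

3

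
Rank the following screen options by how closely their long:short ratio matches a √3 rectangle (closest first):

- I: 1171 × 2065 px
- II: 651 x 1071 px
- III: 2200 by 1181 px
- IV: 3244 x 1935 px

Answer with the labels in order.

I, IV, II, III

Ratios: I = 2065 / 1171 ≈ 1.763; II = 1071 / 651 ≈ 1.645; III = 2200 / 1181 ≈ 1.863; IV = 3244 / 1935 ≈ 1.676.
|Δ from 1.732|: I 0.031; II 0.087; III 0.131; IV 0.056.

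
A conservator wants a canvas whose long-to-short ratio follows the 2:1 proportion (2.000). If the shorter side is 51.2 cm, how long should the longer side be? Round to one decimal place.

2:1 = 2.00000.
Longer side = 51.2 × 2.00000 ≈ 102.400 → 102.4 cm.

102.4 cm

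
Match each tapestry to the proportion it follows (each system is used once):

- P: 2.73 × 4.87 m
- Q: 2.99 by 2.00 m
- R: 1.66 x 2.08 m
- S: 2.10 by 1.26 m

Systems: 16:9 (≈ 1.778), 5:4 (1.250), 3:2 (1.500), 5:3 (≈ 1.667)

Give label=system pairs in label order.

P=16:9, Q=3:2, R=5:4, S=5:3

P = 4.87/2.73 ≈ 1.784 → 16:9 (1.778)
Q = 2.99/2.00 ≈ 1.495 → 3:2 (1.500)
R = 2.08/1.66 ≈ 1.253 → 5:4 (1.250)
S = 2.10/1.26 ≈ 1.667 → 5:3 (1.667)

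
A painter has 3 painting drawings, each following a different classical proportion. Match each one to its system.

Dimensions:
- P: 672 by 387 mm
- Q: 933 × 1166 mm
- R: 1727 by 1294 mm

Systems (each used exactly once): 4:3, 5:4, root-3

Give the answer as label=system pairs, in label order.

Ratios: P ≈ 1.736; Q ≈ 1.250; R ≈ 1.335.
Targets: 4:3 ≈ 1.333; 5:4 ≈ 1.250; root-3 ≈ 1.732.

P=root-3, Q=5:4, R=4:3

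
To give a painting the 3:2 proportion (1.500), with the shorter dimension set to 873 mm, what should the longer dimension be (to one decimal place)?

1309.5 mm

3:2 = 1.50000.
Longer side = 873 × 1.50000 ≈ 1309.500 → 1309.5 mm.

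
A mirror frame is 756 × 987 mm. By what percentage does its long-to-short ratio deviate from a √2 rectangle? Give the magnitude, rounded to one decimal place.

7.7%

Ratio = 987 / 756 ≈ 1.3056.
Ideal root-2 ≈ 1.4142. |1.3056 − 1.4142| / 1.4142 ≈ 7.68% → 7.7%.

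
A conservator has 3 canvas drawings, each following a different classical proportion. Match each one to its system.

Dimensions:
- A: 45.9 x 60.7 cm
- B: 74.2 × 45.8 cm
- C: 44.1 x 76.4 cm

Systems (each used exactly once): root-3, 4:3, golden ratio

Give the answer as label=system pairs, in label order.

A = 60.7/45.9 ≈ 1.322 → 4:3 (1.333)
B = 74.2/45.8 ≈ 1.620 → golden ratio (1.618)
C = 76.4/44.1 ≈ 1.732 → root-3 (1.732)

A=4:3, B=golden ratio, C=root-3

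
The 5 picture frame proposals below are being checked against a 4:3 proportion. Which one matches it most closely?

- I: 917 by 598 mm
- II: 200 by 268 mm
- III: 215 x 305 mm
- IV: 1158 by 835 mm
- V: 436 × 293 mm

Target 4:3 ≈ 1.333.
I: 1.533 (Δ0.200)  II: 1.340 (Δ0.007)  III: 1.419 (Δ0.086)  IV: 1.387 (Δ0.054)  V: 1.488 (Δ0.155)

II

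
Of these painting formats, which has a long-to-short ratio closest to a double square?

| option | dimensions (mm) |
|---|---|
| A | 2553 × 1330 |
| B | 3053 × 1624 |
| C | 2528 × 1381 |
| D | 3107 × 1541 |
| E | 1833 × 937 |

Ratios (long/short): A ≈ 1.920; B ≈ 1.880; C ≈ 1.831; D ≈ 2.016; E ≈ 1.956.
2:1 ≈ 2.000; option D is nearest (Δ 0.016).

D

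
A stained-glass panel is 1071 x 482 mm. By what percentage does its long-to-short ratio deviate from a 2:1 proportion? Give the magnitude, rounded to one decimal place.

Ratio = 1071 / 482 ≈ 2.2220.
Ideal 2:1 = 2.0000. |2.2220 − 2.0000| / 2.0000 ≈ 11.10% → 11.1%.

11.1%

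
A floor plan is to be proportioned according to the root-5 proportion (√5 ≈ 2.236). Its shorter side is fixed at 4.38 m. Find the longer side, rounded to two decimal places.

root-5 ≈ 2.23607.
Longer side = 4.38 × 2.23607 ≈ 9.7940 → 9.79 m.

9.79 m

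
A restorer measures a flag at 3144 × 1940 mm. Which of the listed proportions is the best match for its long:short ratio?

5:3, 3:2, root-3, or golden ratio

3144/1940 ≈ 1.621. Nearest candidates are golden ratio (1.618, off by 0.003) and 5:3 (1.667, off by 0.046).

golden ratio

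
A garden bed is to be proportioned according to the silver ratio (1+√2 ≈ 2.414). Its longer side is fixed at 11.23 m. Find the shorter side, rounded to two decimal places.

4.65 m

silver ratio ≈ 2.41421.
Shorter side = 11.23 ÷ 2.41421 ≈ 4.6516 → 4.65 m.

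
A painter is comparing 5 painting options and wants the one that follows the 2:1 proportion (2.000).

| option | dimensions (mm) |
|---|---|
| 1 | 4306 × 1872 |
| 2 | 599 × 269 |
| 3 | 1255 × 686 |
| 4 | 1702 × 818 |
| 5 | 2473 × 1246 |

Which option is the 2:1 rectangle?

5

Target 2:1 ≈ 2.000.
1: 2.300 (Δ0.300)  2: 2.227 (Δ0.227)  3: 1.829 (Δ0.171)  4: 2.081 (Δ0.081)  5: 1.985 (Δ0.015)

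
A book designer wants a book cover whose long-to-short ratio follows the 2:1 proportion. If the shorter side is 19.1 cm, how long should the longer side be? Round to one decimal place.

2:1 = 2.00000.
Longer side = 19.1 × 2.00000 ≈ 38.200 → 38.2 cm.

38.2 cm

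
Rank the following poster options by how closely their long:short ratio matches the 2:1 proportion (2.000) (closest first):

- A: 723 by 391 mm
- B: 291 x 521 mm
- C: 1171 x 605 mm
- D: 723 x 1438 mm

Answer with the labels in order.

D, C, A, B

Ratios: A = 723 / 391 ≈ 1.849; B = 521 / 291 ≈ 1.790; C = 1171 / 605 ≈ 1.936; D = 1438 / 723 ≈ 1.989.
|Δ from 2.000|: A 0.151; B 0.210; C 0.064; D 0.011.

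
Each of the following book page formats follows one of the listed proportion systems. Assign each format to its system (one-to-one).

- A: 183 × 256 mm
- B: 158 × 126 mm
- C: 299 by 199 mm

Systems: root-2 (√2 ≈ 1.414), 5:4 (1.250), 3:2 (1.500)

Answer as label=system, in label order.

A=root-2, B=5:4, C=3:2

Ratios: A ≈ 1.399; B ≈ 1.254; C ≈ 1.503.
Targets: root-2 ≈ 1.414; 5:4 ≈ 1.250; 3:2 ≈ 1.500.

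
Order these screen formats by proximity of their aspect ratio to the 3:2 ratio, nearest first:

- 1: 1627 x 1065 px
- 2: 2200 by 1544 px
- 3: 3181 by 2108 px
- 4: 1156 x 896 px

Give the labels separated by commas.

Ratios: 1 = 1627 / 1065 ≈ 1.528; 2 = 2200 / 1544 ≈ 1.425; 3 = 3181 / 2108 ≈ 1.509; 4 = 1156 / 896 ≈ 1.290.
|Δ from 1.500|: 1 0.028; 2 0.075; 3 0.009; 4 0.210.

3, 1, 2, 4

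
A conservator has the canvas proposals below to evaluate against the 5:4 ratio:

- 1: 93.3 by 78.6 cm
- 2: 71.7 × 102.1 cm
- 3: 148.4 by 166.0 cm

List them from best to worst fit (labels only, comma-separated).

1: 93.3/78.6 ≈ 1.187 → |1.187 − 1.250| = 0.063
2: 102.1/71.7 ≈ 1.424 → |1.424 − 1.250| = 0.174
3: 166.0/148.4 ≈ 1.119 → |1.119 − 1.250| = 0.131

1, 3, 2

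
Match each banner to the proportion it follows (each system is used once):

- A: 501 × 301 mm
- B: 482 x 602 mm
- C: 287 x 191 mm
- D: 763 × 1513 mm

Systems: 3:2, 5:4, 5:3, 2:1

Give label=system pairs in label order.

Ratios: A ≈ 1.664; B ≈ 1.249; C ≈ 1.503; D ≈ 1.983.
Targets: 3:2 ≈ 1.500; 5:4 ≈ 1.250; 5:3 ≈ 1.667; 2:1 ≈ 2.000.

A=5:3, B=5:4, C=3:2, D=2:1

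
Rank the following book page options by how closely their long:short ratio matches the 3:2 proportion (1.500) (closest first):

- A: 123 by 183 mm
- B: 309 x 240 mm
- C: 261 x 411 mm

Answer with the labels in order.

A, C, B

A: 183/123 ≈ 1.488 → |1.488 − 1.500| = 0.012
B: 309/240 ≈ 1.288 → |1.288 − 1.500| = 0.212
C: 411/261 ≈ 1.575 → |1.575 − 1.500| = 0.075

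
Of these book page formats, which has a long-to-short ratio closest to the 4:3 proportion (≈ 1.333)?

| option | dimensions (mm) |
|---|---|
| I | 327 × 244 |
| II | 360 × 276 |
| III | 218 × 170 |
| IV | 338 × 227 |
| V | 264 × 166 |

I

Target 4:3 ≈ 1.333.
I: 1.340 (Δ0.007)  II: 1.304 (Δ0.029)  III: 1.282 (Δ0.051)  IV: 1.489 (Δ0.156)  V: 1.590 (Δ0.257)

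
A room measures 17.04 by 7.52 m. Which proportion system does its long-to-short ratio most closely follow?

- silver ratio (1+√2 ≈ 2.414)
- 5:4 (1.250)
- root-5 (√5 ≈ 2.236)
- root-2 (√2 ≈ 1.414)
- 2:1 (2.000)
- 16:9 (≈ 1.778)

Ratio = 17.04 / 7.52 ≈ 2.266.
Distances: silver ratio 2.414 (Δ 0.148); 5:4 1.250 (Δ 1.016); root-5 2.236 (Δ 0.030); root-2 1.414 (Δ 0.852); 2:1 2.000 (Δ 0.266); 16:9 1.778 (Δ 0.488).

root-5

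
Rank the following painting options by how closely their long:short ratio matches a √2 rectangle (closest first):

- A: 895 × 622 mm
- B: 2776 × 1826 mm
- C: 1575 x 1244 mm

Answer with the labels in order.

Ratios: A = 895 / 622 ≈ 1.439; B = 2776 / 1826 ≈ 1.520; C = 1575 / 1244 ≈ 1.266.
|Δ from 1.414|: A 0.025; B 0.106; C 0.148.

A, B, C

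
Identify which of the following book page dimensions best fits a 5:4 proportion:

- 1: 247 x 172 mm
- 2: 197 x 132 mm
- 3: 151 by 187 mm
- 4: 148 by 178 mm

3

Ratios (long/short): 1 ≈ 1.436; 2 ≈ 1.492; 3 ≈ 1.238; 4 ≈ 1.203.
5:4 ≈ 1.250; option 3 is nearest (Δ 0.012).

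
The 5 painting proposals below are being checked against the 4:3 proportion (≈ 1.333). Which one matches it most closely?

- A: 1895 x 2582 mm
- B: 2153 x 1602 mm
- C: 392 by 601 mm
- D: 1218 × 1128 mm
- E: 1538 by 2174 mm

Ratios (long/short): A ≈ 1.363; B ≈ 1.344; C ≈ 1.533; D ≈ 1.080; E ≈ 1.414.
4:3 ≈ 1.333; option B is nearest (Δ 0.011).

B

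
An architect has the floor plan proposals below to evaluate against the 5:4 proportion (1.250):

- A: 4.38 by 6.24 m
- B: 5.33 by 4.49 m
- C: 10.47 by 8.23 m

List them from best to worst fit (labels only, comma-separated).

A: 6.24/4.38 ≈ 1.425 → |1.425 − 1.250| = 0.175
B: 5.33/4.49 ≈ 1.187 → |1.187 − 1.250| = 0.063
C: 10.47/8.23 ≈ 1.272 → |1.272 − 1.250| = 0.022

C, B, A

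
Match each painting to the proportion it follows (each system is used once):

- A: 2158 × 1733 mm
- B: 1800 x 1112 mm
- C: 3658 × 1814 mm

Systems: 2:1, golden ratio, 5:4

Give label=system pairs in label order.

A=5:4, B=golden ratio, C=2:1

A = 2158/1733 ≈ 1.245 → 5:4 (1.250)
B = 1800/1112 ≈ 1.619 → golden ratio (1.618)
C = 3658/1814 ≈ 2.017 → 2:1 (2.000)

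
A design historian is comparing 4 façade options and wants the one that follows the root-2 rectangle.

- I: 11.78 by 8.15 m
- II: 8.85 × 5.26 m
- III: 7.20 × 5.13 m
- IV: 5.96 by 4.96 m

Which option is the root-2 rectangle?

Target root-2 ≈ 1.414.
I: 1.445 (Δ0.031)  II: 1.683 (Δ0.269)  III: 1.404 (Δ0.010)  IV: 1.202 (Δ0.212)

III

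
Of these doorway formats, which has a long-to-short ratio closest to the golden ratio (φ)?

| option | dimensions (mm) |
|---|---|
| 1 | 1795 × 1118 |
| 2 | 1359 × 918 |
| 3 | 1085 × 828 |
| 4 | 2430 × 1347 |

Target golden ratio ≈ 1.618.
1: 1.606 (Δ0.012)  2: 1.480 (Δ0.138)  3: 1.310 (Δ0.308)  4: 1.804 (Δ0.186)

1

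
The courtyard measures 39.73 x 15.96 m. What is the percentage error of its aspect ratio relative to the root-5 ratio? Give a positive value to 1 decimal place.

Ratio = 39.73 / 15.96 ≈ 2.4893.
Ideal root-5 ≈ 2.2361. |2.4893 − 2.2361| / 2.2361 ≈ 11.32% → 11.3%.

11.3%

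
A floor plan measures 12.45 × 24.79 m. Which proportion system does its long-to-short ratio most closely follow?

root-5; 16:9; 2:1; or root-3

Ratio = 24.79 / 12.45 ≈ 1.991.
Distances: root-5 2.236 (Δ 0.245); 16:9 1.778 (Δ 0.213); 2:1 2.000 (Δ 0.009); root-3 1.732 (Δ 0.259).

2:1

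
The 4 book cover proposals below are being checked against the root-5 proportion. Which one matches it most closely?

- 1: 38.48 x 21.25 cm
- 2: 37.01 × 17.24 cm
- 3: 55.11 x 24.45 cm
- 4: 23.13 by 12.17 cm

3

Target root-5 ≈ 2.236.
1: 1.811 (Δ0.425)  2: 2.147 (Δ0.089)  3: 2.254 (Δ0.018)  4: 1.901 (Δ0.335)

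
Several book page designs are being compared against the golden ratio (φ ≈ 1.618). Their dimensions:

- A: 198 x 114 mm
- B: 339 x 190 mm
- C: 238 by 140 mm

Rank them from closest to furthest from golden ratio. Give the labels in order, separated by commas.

Ratios: A = 198 / 114 ≈ 1.737; B = 339 / 190 ≈ 1.784; C = 238 / 140 ≈ 1.700.
|Δ from 1.618|: A 0.119; B 0.166; C 0.082.

C, A, B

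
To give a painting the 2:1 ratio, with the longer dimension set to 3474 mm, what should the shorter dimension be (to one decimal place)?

2:1 = 2.00000.
Shorter side = 3474 ÷ 2.00000 ≈ 1737.000 → 1737.0 mm.

1737.0 mm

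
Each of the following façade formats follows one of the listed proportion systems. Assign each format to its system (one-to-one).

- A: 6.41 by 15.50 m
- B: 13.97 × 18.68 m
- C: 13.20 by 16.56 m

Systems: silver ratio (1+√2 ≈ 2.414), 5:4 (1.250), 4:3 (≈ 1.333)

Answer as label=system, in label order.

A=silver ratio, B=4:3, C=5:4

Ratios: A ≈ 2.418; B ≈ 1.337; C ≈ 1.255.
Targets: silver ratio ≈ 2.414; 5:4 ≈ 1.250; 4:3 ≈ 1.333.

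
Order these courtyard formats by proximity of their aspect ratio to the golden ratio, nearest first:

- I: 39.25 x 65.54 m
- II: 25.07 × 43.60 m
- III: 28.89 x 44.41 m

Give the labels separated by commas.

I, III, II

I: 65.54/39.25 ≈ 1.670 → |1.670 − 1.618| = 0.052
II: 43.60/25.07 ≈ 1.739 → |1.739 − 1.618| = 0.121
III: 44.41/28.89 ≈ 1.537 → |1.537 − 1.618| = 0.081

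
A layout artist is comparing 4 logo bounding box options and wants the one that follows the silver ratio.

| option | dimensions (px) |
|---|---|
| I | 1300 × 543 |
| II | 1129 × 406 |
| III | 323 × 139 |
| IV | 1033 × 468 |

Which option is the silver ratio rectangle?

Ratios (long/short): I ≈ 2.394; II ≈ 2.781; III ≈ 2.324; IV ≈ 2.207.
silver ratio ≈ 2.414; option I is nearest (Δ 0.020).

I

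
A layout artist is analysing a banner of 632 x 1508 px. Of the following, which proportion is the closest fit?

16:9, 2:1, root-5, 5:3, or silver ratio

silver ratio

Ratio = 1508 / 632 ≈ 2.386.
Distances: 16:9 1.778 (Δ 0.608); 2:1 2.000 (Δ 0.386); root-5 2.236 (Δ 0.150); 5:3 1.667 (Δ 0.719); silver ratio 2.414 (Δ 0.028).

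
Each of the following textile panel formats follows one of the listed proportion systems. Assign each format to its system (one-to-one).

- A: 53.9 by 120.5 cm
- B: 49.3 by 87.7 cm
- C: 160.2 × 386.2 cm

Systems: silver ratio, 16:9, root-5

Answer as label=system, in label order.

A=root-5, B=16:9, C=silver ratio

Ratios: A ≈ 2.236; B ≈ 1.779; C ≈ 2.411.
Targets: silver ratio ≈ 2.414; 16:9 ≈ 1.778; root-5 ≈ 2.236.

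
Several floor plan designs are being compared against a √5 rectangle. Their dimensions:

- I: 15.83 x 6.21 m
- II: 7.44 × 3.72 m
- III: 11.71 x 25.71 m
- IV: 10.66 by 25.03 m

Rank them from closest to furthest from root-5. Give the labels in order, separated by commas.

I: 15.83/6.21 ≈ 2.549 → |2.549 − 2.236| = 0.313
II: 7.44/3.72 ≈ 2.000 → |2.000 − 2.236| = 0.236
III: 25.71/11.71 ≈ 2.196 → |2.196 − 2.236| = 0.040
IV: 25.03/10.66 ≈ 2.348 → |2.348 − 2.236| = 0.112

III, IV, II, I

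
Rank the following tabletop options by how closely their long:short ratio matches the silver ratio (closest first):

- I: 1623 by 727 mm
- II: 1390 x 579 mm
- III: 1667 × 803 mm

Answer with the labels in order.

II, I, III

I: 1623/727 ≈ 2.232 → |2.232 − 2.414| = 0.182
II: 1390/579 ≈ 2.401 → |2.401 − 2.414| = 0.013
III: 1667/803 ≈ 2.076 → |2.076 − 2.414| = 0.338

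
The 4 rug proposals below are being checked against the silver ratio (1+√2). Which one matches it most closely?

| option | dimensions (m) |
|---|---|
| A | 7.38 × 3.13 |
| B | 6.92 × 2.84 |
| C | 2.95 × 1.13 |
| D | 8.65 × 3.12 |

B

Target silver ratio ≈ 2.414.
A: 2.358 (Δ0.056)  B: 2.437 (Δ0.023)  C: 2.611 (Δ0.197)  D: 2.772 (Δ0.358)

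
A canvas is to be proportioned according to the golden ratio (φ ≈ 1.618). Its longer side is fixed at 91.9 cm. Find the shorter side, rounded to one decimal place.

56.8 cm

golden ratio ≈ 1.61803.
Shorter side = 91.9 ÷ 1.61803 ≈ 56.797 → 56.8 cm.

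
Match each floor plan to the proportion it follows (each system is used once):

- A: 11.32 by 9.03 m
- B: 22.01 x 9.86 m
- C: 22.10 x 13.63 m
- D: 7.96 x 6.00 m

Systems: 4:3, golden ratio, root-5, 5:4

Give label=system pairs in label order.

Ratios: A ≈ 1.254; B ≈ 2.232; C ≈ 1.621; D ≈ 1.327.
Targets: 4:3 ≈ 1.333; golden ratio ≈ 1.618; root-5 ≈ 2.236; 5:4 ≈ 1.250.

A=5:4, B=root-5, C=golden ratio, D=4:3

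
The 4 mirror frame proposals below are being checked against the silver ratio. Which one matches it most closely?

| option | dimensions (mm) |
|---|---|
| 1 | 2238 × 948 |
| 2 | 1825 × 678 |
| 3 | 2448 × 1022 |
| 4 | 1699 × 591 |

Ratios (long/short): 1 ≈ 2.361; 2 ≈ 2.692; 3 ≈ 2.395; 4 ≈ 2.875.
silver ratio ≈ 2.414; option 3 is nearest (Δ 0.019).

3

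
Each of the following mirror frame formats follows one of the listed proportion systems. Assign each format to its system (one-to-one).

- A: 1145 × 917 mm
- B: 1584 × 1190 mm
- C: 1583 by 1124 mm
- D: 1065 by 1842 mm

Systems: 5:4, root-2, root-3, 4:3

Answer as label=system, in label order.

Ratios: A ≈ 1.249; B ≈ 1.331; C ≈ 1.408; D ≈ 1.730.
Targets: 5:4 ≈ 1.250; root-2 ≈ 1.414; root-3 ≈ 1.732; 4:3 ≈ 1.333.

A=5:4, B=4:3, C=root-2, D=root-3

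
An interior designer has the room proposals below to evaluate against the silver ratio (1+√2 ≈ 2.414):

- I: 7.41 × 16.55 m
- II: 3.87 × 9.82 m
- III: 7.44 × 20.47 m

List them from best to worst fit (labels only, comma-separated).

II, I, III

Ratios: I = 16.55 / 7.41 ≈ 2.233; II = 9.82 / 3.87 ≈ 2.537; III = 20.47 / 7.44 ≈ 2.751.
|Δ from 2.414|: I 0.181; II 0.123; III 0.337.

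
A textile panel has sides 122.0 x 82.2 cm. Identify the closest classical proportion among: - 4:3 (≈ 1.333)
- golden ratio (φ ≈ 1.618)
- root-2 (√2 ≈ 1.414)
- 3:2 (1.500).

Ratio = 122.0 / 82.2 ≈ 1.484.
Distances: 4:3 1.333 (Δ 0.151); golden ratio 1.618 (Δ 0.134); root-2 1.414 (Δ 0.070); 3:2 1.500 (Δ 0.016).

3:2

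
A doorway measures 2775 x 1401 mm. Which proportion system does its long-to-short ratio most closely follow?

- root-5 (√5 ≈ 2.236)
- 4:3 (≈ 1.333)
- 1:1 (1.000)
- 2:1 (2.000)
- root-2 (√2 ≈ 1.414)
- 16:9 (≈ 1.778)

2:1

Ratio = 2775 / 1401 ≈ 1.981.
Distances: root-5 2.236 (Δ 0.255); 4:3 1.333 (Δ 0.648); 1:1 1.000 (Δ 0.981); 2:1 2.000 (Δ 0.019); root-2 1.414 (Δ 0.567); 16:9 1.778 (Δ 0.203).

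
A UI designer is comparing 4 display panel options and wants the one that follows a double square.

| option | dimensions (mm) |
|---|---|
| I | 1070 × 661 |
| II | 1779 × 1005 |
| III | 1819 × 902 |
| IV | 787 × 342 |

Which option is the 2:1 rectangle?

Target 2:1 ≈ 2.000.
I: 1.619 (Δ0.381)  II: 1.770 (Δ0.230)  III: 2.017 (Δ0.017)  IV: 2.301 (Δ0.301)

III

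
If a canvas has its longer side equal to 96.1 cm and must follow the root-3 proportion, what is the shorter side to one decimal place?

55.5 cm

root-3 ≈ 1.73205.
Shorter side = 96.1 ÷ 1.73205 ≈ 55.483 → 55.5 cm.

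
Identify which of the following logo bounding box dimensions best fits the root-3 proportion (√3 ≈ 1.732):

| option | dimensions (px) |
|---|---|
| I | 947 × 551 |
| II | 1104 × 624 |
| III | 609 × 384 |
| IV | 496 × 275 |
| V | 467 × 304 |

Ratios (long/short): I ≈ 1.719; II ≈ 1.769; III ≈ 1.586; IV ≈ 1.804; V ≈ 1.536.
root-3 ≈ 1.732; option I is nearest (Δ 0.013).

I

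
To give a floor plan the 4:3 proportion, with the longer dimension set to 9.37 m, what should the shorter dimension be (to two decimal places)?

7.03 m

4:3 ≈ 1.33333.
Shorter side = 9.37 ÷ 1.33333 ≈ 7.0275 → 7.03 m.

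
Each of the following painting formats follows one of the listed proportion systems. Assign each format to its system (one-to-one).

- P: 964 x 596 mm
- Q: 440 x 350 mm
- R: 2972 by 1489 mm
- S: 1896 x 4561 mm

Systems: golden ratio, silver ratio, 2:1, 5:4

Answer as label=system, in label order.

P = 964/596 ≈ 1.617 → golden ratio (1.618)
Q = 440/350 ≈ 1.257 → 5:4 (1.250)
R = 2972/1489 ≈ 1.996 → 2:1 (2.000)
S = 4561/1896 ≈ 2.406 → silver ratio (2.414)

P=golden ratio, Q=5:4, R=2:1, S=silver ratio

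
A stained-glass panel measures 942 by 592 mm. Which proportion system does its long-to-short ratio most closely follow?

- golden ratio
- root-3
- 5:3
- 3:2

Ratio = 942 / 592 ≈ 1.591.
Distances: golden ratio 1.618 (Δ 0.027); root-3 1.732 (Δ 0.141); 5:3 1.667 (Δ 0.076); 3:2 1.500 (Δ 0.091).

golden ratio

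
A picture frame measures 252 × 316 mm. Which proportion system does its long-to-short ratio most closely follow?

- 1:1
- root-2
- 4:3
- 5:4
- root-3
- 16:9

Ratio = 316 / 252 ≈ 1.254.
Distances: 1:1 1.000 (Δ 0.254); root-2 1.414 (Δ 0.160); 4:3 1.333 (Δ 0.079); 5:4 1.250 (Δ 0.004); root-3 1.732 (Δ 0.478); 16:9 1.778 (Δ 0.524).

5:4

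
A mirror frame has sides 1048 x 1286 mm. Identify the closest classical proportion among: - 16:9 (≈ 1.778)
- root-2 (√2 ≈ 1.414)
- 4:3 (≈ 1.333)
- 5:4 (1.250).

5:4

Ratio = 1286 / 1048 ≈ 1.227.
Distances: 16:9 1.778 (Δ 0.551); root-2 1.414 (Δ 0.187); 4:3 1.333 (Δ 0.106); 5:4 1.250 (Δ 0.023).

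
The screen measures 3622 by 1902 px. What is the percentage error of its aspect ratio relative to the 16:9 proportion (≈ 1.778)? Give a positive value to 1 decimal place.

7.1%

Ratio = 3622 / 1902 ≈ 1.9043.
Ideal 16:9 ≈ 1.7778. |1.9043 − 1.7778| / 1.7778 ≈ 7.12% → 7.1%.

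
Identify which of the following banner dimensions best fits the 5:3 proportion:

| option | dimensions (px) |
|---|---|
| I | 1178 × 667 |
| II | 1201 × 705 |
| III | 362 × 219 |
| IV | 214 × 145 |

Target 5:3 ≈ 1.667.
I: 1.766 (Δ0.099)  II: 1.704 (Δ0.037)  III: 1.653 (Δ0.014)  IV: 1.476 (Δ0.191)

III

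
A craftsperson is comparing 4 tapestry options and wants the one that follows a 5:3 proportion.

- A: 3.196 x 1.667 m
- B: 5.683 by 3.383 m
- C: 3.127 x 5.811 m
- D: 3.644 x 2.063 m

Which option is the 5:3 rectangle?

Ratios (long/short): A ≈ 1.917; B ≈ 1.680; C ≈ 1.858; D ≈ 1.766.
5:3 ≈ 1.667; option B is nearest (Δ 0.013).

B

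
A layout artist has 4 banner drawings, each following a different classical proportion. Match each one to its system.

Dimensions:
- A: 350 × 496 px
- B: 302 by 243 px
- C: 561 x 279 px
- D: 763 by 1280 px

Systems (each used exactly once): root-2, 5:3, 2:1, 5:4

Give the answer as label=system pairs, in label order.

A = 496/350 ≈ 1.417 → root-2 (1.414)
B = 302/243 ≈ 1.243 → 5:4 (1.250)
C = 561/279 ≈ 2.011 → 2:1 (2.000)
D = 1280/763 ≈ 1.678 → 5:3 (1.667)

A=root-2, B=5:4, C=2:1, D=5:3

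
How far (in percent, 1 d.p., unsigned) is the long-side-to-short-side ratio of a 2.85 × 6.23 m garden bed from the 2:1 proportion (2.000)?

Ratio = 6.23 / 2.85 ≈ 2.1860.
Ideal 2:1 = 2.0000. |2.1860 − 2.0000| / 2.0000 ≈ 9.30% → 9.3%.

9.3%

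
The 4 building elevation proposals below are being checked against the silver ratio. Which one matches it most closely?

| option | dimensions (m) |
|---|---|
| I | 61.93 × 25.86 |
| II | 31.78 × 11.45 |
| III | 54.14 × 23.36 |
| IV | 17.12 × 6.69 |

Target silver ratio ≈ 2.414.
I: 2.395 (Δ0.019)  II: 2.776 (Δ0.362)  III: 2.318 (Δ0.096)  IV: 2.559 (Δ0.145)

I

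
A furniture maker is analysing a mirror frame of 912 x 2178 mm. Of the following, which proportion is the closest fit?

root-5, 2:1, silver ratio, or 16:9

2178/912 ≈ 2.388. Nearest candidates are silver ratio (2.414, off by 0.026) and root-5 (2.236, off by 0.152).

silver ratio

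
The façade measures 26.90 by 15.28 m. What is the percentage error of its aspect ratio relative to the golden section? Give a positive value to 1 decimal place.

Ratio = 26.90 / 15.28 ≈ 1.7605.
Ideal golden ratio ≈ 1.6180. |1.7605 − 1.6180| / 1.6180 ≈ 8.81% → 8.8%.

8.8%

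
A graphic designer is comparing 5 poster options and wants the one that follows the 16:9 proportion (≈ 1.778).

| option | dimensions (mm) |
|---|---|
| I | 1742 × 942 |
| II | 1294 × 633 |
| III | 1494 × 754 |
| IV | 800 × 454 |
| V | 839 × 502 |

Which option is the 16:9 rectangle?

Ratios (long/short): I ≈ 1.849; II ≈ 2.044; III ≈ 1.981; IV ≈ 1.762; V ≈ 1.671.
16:9 ≈ 1.778; option IV is nearest (Δ 0.016).

IV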